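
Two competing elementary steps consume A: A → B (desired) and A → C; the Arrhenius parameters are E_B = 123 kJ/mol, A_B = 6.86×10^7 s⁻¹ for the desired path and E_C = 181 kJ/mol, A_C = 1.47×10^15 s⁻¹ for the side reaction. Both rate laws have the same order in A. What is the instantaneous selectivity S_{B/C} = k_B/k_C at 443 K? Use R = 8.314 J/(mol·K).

With equal orders, S_{B/C} = k_B/k_C = (A_B/A_C)·exp[(E_C−E_B)/(RT)].
(E_C−E_B)/(RT) = (181−123)×10³/(8.314×443) = 58000/3683 = 15.75.
k_B/k_C = (6.86×10^7/1.47×10^15)·exp(15.75) = 4.667×10^-8 × 6.904×10^6 = 0.322.
Since E_B < E_C, lowering the temperature improves selectivity toward B.

0.322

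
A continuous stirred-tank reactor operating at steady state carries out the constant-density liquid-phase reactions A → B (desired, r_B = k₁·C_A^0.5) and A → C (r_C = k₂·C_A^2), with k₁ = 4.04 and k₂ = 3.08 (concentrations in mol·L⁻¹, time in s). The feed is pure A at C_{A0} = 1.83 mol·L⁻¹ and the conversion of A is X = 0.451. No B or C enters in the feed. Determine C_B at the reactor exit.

Exit C_A = C_{A0}(1−X) = 1.83×0.549 = 1.005 mol·L⁻¹.
A CSTR operates uniformly at the exit composition, giving r_B = 4.049 and r_C = 3.109 (each k·C_A^n at C_A = 1.005).
Fraction of consumed A going to B: r_B/(r_B+r_C) = 0.5657.
C_B = 0.5657·C_{A0}·X = 0.5657×1.83×0.451 = 0.467 mol·L⁻¹.

0.467 mol·L⁻¹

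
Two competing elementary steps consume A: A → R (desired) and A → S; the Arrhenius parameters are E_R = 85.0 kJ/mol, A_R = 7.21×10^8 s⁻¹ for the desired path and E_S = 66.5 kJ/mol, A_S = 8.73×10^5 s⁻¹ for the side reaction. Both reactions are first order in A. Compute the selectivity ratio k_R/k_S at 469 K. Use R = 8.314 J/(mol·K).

With equal orders, S_{R/S} = k_R/k_S = (A_R/A_S)·exp[(E_S−E_R)/(RT)].
(E_S−E_R)/(RT) = (66.5−85.0)×10³/(8.314×469) = -18500/3899 = -4.744.
k_R/k_S = (7.21×10^8/8.73×10^5)·exp(-4.744) = 825.9 × 0.008700 = 7.18.

7.18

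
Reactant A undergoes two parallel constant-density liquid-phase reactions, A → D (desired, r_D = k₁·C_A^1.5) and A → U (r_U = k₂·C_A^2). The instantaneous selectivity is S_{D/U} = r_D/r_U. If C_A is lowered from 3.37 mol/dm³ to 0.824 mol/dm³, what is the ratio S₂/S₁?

S_{D/U} = (k₁/k₂)·C_A^-0.5, so S₂/S₁ = (C_{A,2}/C_{A,1})^-0.5.
= (0.824/3.37)^(-0.5) = (0.2445)^(-0.5) = 2.02.
Selectivity toward D rises as C_A falls — low-concentration operation is favoured.

2.02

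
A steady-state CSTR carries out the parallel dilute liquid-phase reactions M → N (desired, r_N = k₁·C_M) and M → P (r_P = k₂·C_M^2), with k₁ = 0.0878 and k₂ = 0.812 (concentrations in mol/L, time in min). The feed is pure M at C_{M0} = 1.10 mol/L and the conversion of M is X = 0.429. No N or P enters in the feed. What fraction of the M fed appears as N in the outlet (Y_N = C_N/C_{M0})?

0.0630

Exit C_M = C_{M0}(1−X) = 1.10×0.571 = 0.6281 mol/L.
A CSTR operates uniformly at the exit composition, giving r_N = 0.05515 and r_P = 0.3203 (each k·C_M^n at C_M = 0.6281).
Fraction of consumed M going to N: r_N/(r_N+r_P) = 0.1469.
C_N = 0.1469·C_{M0}·X = 0.1469×1.10×0.429 = 0.0693 mol/L; Y_N = C_N/C_{M0} = 0.0630.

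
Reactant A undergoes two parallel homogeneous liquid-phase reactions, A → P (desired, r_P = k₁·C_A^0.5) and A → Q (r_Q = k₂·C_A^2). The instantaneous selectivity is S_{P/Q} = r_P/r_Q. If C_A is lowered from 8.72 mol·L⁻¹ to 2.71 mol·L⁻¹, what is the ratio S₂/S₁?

S_{P/Q} = (k₁/k₂)·C_A^-1.5, so S₂/S₁ = (C_{A,2}/C_{A,1})^-1.5.
= (2.71/8.72)^(-1.5) = (0.3108)^(-1.5) = 5.77.

5.77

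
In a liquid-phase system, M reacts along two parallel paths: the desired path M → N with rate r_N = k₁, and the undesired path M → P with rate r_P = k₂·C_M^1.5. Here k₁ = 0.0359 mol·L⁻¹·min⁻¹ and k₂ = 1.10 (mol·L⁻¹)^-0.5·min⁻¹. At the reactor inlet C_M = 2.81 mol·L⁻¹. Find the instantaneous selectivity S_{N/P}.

S_{N/P} = r_N/r_P = (k₁)/(k₂·C_M^1.5) = (k₁/k₂)·C_M^-1.5.
= (0.0359) / (1.10×2.810^1.5) = 0.03590/5.181 = 0.00693.

0.00693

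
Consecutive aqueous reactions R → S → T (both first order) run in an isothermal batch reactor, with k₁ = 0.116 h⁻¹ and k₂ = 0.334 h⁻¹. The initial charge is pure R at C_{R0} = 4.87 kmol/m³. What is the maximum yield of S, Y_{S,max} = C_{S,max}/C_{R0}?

0.198

For a first-order series the maximum intermediate yield is C_{S,max}/C_{R0} = (k₁/k₂)^[k₂/(k₂−k₁)].
= (0.116/0.334)^(0.334/(0.334−0.116)) = (0.3473)^(1.532) = 0.1978.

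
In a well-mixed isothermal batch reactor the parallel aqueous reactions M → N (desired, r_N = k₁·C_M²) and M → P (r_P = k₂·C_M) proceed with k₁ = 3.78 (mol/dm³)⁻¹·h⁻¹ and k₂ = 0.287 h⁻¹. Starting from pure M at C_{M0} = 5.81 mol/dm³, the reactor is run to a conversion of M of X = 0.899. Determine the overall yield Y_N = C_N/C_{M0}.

0.870

C_M = C_{M0}(1−X) = 0.5868 mol/dm³.
Along a PFR/batch, dC_P/dC_M = −r_P/(r_N+r_P) = −k₂/(k₂+k₁·C_M).
Integrating from C_{M0} to C_M: C_P = (0.287/3.78)·ln[(0.287+3.78·5.81)/(0.287+3.78·0.587)] = 0.07593·ln(22.25/2.505) = 0.1658 mol/dm³.
Then C_N = (C_{M0}−C_M) − C_P = 5.223 − 0.1658 = 5.057 mol/dm³.
Y_N = C_N/C_{M0} = 5.057/5.81 = 0.870.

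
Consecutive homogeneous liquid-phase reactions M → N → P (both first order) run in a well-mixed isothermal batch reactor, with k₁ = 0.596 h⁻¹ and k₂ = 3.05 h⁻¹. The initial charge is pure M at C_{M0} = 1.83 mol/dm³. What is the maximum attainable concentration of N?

0.241 mol/dm³

At the optimum, C_{N,max}/C_{M0} = (k₁/k₂)^[k₂/(k₂−k₁)].
= (0.596/3.05)^(3.05/(3.05−0.596)) = (0.1954)^(1.243) = 0.1314.
C_{N,max} = 0.1314×1.83 = 0.241 mol/dm³.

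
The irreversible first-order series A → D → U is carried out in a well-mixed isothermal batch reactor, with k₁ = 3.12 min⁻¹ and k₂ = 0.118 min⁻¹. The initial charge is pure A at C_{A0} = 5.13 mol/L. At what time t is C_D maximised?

For first-order series the maximum of C_D occurs at t_opt = ln(k₂/k₁)/(k₂−k₁).
= ln(0.118/3.12)/(0.118−3.12) = ln(0.03782)/-3.002 = -3.275/-3.002 = 1.09 min.

1.09 min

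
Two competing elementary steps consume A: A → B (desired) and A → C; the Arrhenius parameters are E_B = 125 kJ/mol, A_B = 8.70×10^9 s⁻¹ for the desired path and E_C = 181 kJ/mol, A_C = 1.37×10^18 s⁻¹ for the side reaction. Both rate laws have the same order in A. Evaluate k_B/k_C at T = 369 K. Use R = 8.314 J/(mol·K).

0.537

Since both paths have the same order in A, the concentration cancels and S_{B/C} = k_B/k_C = (A_B/A_C)·exp[(E_C−E_B)/(RT)].
(E_C−E_B)/(RT) = (181−125)×10³/(8.314×369) = 56000/3068 = 18.25.
k_B/k_C = (8.70×10^9/1.37×10^18)·exp(18.25) = 6.350×10^-9 × 8.462×10^7 = 0.537.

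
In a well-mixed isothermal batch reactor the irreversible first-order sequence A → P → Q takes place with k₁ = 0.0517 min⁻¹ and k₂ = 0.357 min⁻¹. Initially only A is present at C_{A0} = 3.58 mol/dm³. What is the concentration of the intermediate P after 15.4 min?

0.271 mol/dm³

Solving the coupled first-order balances gives C_P(t) = [k₁/(k₂−k₁)]·C_{A0}·(e^(−k₁t) − e^(−k₂t)).
e^(−k₁t) = e^(−0.0517×15.4) = e^(−0.7962) = 0.4510; e^(−k₂t) = e^(−5.498) = 0.004096.
C_P = 0.0517×3.58/(0.357−0.0517) × (0.4510−0.004096) = 0.6062×0.4470 = 0.2710 mol/dm³.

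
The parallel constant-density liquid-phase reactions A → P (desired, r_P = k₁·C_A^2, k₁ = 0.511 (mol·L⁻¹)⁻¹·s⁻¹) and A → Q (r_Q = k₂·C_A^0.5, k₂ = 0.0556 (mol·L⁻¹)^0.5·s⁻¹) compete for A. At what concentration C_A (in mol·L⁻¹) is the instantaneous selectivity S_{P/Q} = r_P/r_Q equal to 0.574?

S_{P/Q} = (k₁/k₂)·C_A^1.5 ⇒ C_A = (S·k₂/k₁)^(1/1.5).
= (0.574×0.0556/0.511)^(0.6667) = (0.06245)^(0.6667) = 0.157 mol·L⁻¹.

0.157 mol·L⁻¹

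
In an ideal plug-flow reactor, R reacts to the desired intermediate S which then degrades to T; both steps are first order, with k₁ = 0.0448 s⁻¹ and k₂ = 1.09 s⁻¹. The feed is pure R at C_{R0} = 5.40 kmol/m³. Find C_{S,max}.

0.194 kmol/m³

For a first-order series the maximum intermediate yield is C_{S,max}/C_{R0} = (k₁/k₂)^[k₂/(k₂−k₁)].
= (0.0448/1.09)^(1.09/(1.09−0.0448)) = (0.04110)^(1.043) = 0.03585.
C_{S,max} = 0.03585×5.40 = 0.194 kmol/m³.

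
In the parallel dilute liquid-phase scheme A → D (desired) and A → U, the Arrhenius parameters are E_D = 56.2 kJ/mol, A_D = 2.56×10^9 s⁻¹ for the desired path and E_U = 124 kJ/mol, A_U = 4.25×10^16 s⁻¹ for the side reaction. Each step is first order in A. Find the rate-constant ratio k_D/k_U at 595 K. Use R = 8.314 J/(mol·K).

Since both paths have the same order in A, the concentration cancels and S_{D/U} = k_D/k_U = (A_D/A_U)·exp[(E_U−E_D)/(RT)].
(E_U−E_D)/(RT) = (124−56.2)×10³/(8.314×595) = 67800/4947 = 13.71.
k_D/k_U = (2.56×10^9/4.25×10^16)·exp(13.71) = 6.024×10^-8 × 8.960×10^5 = 0.0540.

0.0540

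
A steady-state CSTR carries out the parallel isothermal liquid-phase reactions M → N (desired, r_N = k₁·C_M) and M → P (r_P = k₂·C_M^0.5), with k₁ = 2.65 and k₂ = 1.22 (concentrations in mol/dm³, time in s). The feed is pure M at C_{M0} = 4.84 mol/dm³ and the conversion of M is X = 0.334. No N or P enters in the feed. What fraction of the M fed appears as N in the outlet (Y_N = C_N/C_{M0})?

0.266

Exit C_M = C_{M0}(1−X) = 4.84×0.666 = 3.223 mol/dm³.
A CSTR operates uniformly at the exit composition, giving r_N = 8.542 and r_P = 2.190 (each k·C_M^n at C_M = 3.223).
Fraction of consumed M going to N: r_N/(r_N+r_P) = 0.7959.
C_N = 0.7959·C_{M0}·X = 0.7959×4.84×0.334 = 1.29 mol/dm³; Y_N = C_N/C_{M0} = 0.266.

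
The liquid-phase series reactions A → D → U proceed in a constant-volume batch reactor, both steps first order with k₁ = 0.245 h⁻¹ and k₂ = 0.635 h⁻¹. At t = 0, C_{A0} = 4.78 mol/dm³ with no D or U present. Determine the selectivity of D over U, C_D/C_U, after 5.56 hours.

Solving the coupled first-order balances gives C_D(t) = [k₁/(k₂−k₁)]·C_{A0}·(e^(−k₁t) − e^(−k₂t)).
e^(−k₁t) = e^(−0.245×5.56) = e^(−1.362) = 0.2561; e^(−k₂t) = e^(−3.531) = 0.02929.
C_D = 0.245×4.78/(0.635−0.245) × (0.2561−0.02929) = 3.003×0.2268 = 0.6811 mol/dm³.
C_A = C_{A0}e^(−k₁t) = 1.224 mol/dm³, so C_U = C_{A0}−C_A−C_D = 2.875 mol/dm³; C_D/C_U = 0.237.

0.237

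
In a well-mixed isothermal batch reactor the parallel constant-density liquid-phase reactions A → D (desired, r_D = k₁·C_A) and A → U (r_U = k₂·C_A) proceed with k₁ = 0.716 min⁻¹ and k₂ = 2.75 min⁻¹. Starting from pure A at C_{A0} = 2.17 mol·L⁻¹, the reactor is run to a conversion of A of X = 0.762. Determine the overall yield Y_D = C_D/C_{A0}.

0.157

C_A = C_{A0}(1−X) = 0.5165 mol·L⁻¹.
Both paths are first order in A, so the instantaneous fraction to D is constant: dC_D/d(−C_A) = k₁/(k₁+k₂) = 0.2066.
C_D = 0.2066·(C_{A0}−C_A) = 0.2066×1.654 = 0.342 mol·L⁻¹.
Y_D = C_D/C_{A0} = 0.3416/2.17 = 0.157.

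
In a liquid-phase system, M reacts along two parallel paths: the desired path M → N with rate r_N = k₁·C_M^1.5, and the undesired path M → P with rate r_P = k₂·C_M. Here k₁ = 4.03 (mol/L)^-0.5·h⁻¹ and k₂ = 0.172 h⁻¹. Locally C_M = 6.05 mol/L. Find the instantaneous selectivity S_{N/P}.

S_{N/P} = r_N/r_P = (k₁·C_M^1.5)/(k₂·C_M) = (k₁/k₂)·C_M^0.5.
= (4.03×6.050^1.5) / (0.172×6.050) = 59.97/1.041 = 57.6.

57.6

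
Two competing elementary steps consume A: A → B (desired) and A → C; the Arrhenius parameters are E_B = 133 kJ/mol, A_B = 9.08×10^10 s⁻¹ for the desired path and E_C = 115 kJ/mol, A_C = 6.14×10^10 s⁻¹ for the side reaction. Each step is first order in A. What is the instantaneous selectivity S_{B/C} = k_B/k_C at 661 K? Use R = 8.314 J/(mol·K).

0.0559

k_B/k_C = (A_B/A_C)·exp[−(E_B−E_C)/(RT)] = (A_B/A_C)·exp[(E_C−E_B)/(RT)].
(E_C−E_B)/(RT) = (115−133)×10³/(8.314×661) = -18000/5496 = -3.275.
k_B/k_C = (9.08×10^10/6.14×10^10)·exp(-3.275) = 1.479 × 0.03780 = 0.0559.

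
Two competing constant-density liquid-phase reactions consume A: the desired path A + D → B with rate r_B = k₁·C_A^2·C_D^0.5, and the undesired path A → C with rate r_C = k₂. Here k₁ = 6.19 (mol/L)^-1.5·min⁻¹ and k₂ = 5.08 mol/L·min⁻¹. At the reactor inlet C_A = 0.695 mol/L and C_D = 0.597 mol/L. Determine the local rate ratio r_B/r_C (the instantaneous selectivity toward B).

S_{B/C} = r_B/r_C = (k₁·C_A^2·C_D^0.5)/(k₂) = (k₁/k₂)·C_A^2·C_D^0.5.
= (6.19×0.6950^2×0.5970^0.5) / (5.08) = 2.310/5.080 = 0.455.

0.455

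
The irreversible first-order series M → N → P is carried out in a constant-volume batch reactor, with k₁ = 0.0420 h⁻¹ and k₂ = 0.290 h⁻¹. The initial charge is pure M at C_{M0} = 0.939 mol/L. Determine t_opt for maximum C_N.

7.79 h

Setting dC_N/dt = 0 gives t_opt = ln(k₂/k₁)/(k₂−k₁).
= ln(0.290/0.0420)/(0.290−0.0420) = ln(6.905)/0.2480 = 1.932/0.2480 = 7.79 h.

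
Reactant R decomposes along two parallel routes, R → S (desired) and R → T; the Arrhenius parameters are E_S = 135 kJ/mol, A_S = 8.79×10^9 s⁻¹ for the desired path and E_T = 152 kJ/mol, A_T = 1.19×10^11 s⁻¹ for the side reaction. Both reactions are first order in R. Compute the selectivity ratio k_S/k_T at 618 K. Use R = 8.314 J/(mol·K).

With equal orders, S_{S/T} = k_S/k_T = (A_S/A_T)·exp[(E_T−E_S)/(RT)].
(E_T−E_S)/(RT) = (152−135)×10³/(8.314×618) = 17000/5138 = 3.309.
k_S/k_T = (8.79×10^9/1.19×10^11)·exp(3.309) = 0.07387 × 27.35 = 2.02.
Since E_S < E_T, lowering the temperature improves selectivity toward S.

2.02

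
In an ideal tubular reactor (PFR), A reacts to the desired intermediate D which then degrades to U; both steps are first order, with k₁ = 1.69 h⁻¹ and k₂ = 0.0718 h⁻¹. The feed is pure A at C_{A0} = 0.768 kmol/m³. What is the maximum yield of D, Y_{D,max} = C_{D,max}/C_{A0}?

At the optimum, C_{D,max}/C_{A0} = (k₁/k₂)^[k₂/(k₂−k₁)].
= (1.69/0.0718)^(0.0718/(0.0718−1.69)) = (23.54)^(-0.04437) = 0.8692.

0.869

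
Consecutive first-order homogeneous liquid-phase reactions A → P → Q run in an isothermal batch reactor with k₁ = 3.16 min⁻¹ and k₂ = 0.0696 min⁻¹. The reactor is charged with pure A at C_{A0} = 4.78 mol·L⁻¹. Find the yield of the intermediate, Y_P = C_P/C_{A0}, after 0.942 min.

For first-order series with pure A initially, C_P(t) = k₁C_{A0}/(k₂−k₁)·(e^(−k₁t) − e^(−k₂t)).
e^(−k₁t) = e^(−3.16×0.942) = e^(−2.977) = 0.05096; e^(−k₂t) = e^(−0.06556) = 0.9365.
C_P = 3.16×4.78/(0.0696−3.16) × (0.05096−0.9365) = (-4.888)×(-0.8856) = 4.328 mol·L⁻¹.
Y_P = C_P/C_{A0} = 4.328/4.78 = 0.906.

0.906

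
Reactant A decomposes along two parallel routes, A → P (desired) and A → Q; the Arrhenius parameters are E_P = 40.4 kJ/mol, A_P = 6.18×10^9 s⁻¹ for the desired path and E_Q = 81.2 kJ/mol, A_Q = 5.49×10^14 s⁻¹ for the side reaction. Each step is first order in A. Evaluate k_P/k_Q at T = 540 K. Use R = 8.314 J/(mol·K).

k_P/k_Q = (A_P/A_Q)·exp[−(E_P−E_Q)/(RT)] = (A_P/A_Q)·exp[(E_Q−E_P)/(RT)].
(E_Q−E_P)/(RT) = (81.2−40.4)×10³/(8.314×540) = 40800/4490 = 9.088.
k_P/k_Q = (6.18×10^9/5.49×10^14)·exp(9.088) = 1.126×10^-5 × 8846 = 0.0996.

0.0996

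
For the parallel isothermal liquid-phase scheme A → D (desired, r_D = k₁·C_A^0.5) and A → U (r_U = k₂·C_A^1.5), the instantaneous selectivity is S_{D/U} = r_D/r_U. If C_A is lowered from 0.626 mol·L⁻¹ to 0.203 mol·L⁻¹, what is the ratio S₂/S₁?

S_{D/U} = (k₁/k₂)·C_A⁻¹, so S₂/S₁ = (C_{A,2}/C_{A,1})⁻¹.
= 0.626/0.203 = 3.08.

3.08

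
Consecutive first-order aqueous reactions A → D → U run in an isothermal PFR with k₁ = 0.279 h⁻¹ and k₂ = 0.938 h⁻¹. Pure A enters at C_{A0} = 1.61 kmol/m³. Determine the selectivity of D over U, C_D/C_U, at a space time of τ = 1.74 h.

Solving the coupled first-order balances gives C_D(τ) = [k₁/(k₂−k₁)]·C_{A0}·(e^(−k₁τ) − e^(−k₂τ)).
e^(−k₁τ) = e^(−0.279×1.74) = e^(−0.4855) = 0.6154; e^(−k₂τ) = e^(−1.632) = 0.1955.
C_D = 0.279×1.61/(0.938−0.279) × (0.6154−0.1955) = 0.6816×0.4199 = 0.2862 kmol/m³.
C_A = C_{A0}e^(−k₁τ) = 0.9908 kmol/m³, so C_U = C_{A0}−C_A−C_D = 0.3330 kmol/m³; C_D/C_U = 0.860.

0.860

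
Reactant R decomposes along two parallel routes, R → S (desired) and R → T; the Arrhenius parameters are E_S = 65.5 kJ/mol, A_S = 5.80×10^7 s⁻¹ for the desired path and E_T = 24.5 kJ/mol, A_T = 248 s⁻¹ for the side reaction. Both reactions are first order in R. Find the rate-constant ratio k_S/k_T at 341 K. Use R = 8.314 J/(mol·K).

0.123

k_S/k_T = (A_S/A_T)·exp[−(E_S−E_T)/(RT)] = (A_S/A_T)·exp[(E_T−E_S)/(RT)].
(E_T−E_S)/(RT) = (24.5−65.5)×10³/(8.314×341) = -41000/2835 = -14.46.
k_S/k_T = (5.80×10^7/248)·exp(-14.46) = 2.339×10^5 × 5.240×10^-7 = 0.123.
Since E_S > E_T, raising the temperature improves selectivity toward S.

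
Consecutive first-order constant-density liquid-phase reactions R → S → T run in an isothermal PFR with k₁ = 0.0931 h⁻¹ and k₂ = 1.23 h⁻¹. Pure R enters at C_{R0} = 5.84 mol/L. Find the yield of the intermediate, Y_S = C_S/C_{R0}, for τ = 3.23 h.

For first-order series with pure R initially, C_S(τ) = k₁C_{R0}/(k₂−k₁)·(e^(−k₁τ) − e^(−k₂τ)).
e^(−k₁τ) = e^(−0.0931×3.23) = e^(−0.3007) = 0.7403; e^(−k₂τ) = e^(−3.973) = 0.01882.
C_S = 0.0931×5.84/(1.23−0.0931) × (0.7403−0.01882) = 0.4782×0.7215 = 0.3450 mol/L.
Y_S = C_S/C_{R0} = 0.3450/5.84 = 0.0591.

0.0591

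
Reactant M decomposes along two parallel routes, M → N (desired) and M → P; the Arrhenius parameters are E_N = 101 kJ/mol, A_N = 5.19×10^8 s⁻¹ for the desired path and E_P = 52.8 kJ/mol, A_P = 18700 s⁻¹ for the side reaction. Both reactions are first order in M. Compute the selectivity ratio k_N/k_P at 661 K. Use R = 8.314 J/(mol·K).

With equal orders, S_{N/P} = k_N/k_P = (A_N/A_P)·exp[(E_P−E_N)/(RT)].
(E_P−E_N)/(RT) = (52.8−101)×10³/(8.314×661) = -48200/5496 = -8.771.
k_N/k_P = (5.19×10^8/18700)·exp(-8.771) = 27754 × 1.552×10^-4 = 4.31.
Since E_N > E_P, raising the temperature improves selectivity toward N.

4.31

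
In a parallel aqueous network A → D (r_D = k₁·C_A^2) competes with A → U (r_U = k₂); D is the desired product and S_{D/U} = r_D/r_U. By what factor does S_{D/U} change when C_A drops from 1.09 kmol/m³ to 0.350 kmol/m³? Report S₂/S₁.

0.103

S_{D/U} = (k₁/k₂)·C_A^2, so S₂/S₁ = (C_{A,2}/C_{A,1})^2.
= (0.350/1.09)^2 = (0.3211)^2 = 0.103.
Selectivity toward D falls as C_A falls — high-concentration operation is favoured.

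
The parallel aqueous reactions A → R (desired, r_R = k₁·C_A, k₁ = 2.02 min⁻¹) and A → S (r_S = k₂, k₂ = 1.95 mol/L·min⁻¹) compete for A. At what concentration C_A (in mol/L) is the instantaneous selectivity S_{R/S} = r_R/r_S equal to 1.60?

S_{R/S} = (k₁/k₂)·C_A ⇒ C_A = S·k₂/k₁.
= 1.60×1.95/2.02 = 1.54 mol/L.

1.54 mol/L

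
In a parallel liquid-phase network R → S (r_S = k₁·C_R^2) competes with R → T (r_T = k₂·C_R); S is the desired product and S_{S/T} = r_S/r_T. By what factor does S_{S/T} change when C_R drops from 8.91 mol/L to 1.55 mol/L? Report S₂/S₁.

S_{S/T} = (k₁/k₂)·C_R, so S₂/S₁ = (C_{R,2}/C_{R,1}).
= 1.55/8.91 = 0.174.

0.174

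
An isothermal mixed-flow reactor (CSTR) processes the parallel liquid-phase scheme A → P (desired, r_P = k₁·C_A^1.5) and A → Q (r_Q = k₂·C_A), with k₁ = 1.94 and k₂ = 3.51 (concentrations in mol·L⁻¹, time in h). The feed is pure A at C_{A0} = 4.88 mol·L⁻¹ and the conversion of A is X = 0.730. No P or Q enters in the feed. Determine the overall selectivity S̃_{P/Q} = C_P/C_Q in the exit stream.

Exit C_A = C_{A0}(1−X) = 4.88×0.270 = 1.318 mol·L⁻¹.
A CSTR operates uniformly at the exit composition, giving r_P = 2.934 and r_Q = 4.625 (each k·C_A^n at C_A = 1.318).
Overall selectivity = C_P/C_Q = r_Pτ/(r_Qτ) = r_P/r_Q = 0.634.

0.634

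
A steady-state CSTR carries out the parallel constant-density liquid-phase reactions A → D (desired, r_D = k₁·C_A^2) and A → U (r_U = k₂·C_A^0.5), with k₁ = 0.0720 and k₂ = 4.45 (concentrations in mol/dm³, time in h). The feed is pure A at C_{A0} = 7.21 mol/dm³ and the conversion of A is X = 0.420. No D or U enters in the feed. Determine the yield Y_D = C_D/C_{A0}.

0.0510

Exit C_A = C_{A0}(1−X) = 7.21×0.580 = 4.182 mol/dm³.
Rates in a CSTR are evaluated at the outlet concentration: r_D = 0.0720×4.182^2 = 1.259, r_U = 4.45×4.182^0.5 = 9.100.
Fraction of consumed A going to D: r_D/(r_D+r_U) = 0.1215.
C_D = 0.1215·C_{A0}·X = 0.1215×7.21×0.420 = 0.368 mol/dm³; Y_D = C_D/C_{A0} = 0.0510.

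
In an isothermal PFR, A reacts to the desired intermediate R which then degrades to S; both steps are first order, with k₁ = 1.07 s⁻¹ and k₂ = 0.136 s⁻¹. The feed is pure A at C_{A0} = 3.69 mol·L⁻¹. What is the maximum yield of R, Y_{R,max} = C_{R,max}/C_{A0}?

0.741

For a first-order series the maximum intermediate yield is C_{R,max}/C_{A0} = (k₁/k₂)^[k₂/(k₂−k₁)].
= (1.07/0.136)^(0.136/(0.136−1.07)) = (7.868)^(-0.1456) = 0.7406.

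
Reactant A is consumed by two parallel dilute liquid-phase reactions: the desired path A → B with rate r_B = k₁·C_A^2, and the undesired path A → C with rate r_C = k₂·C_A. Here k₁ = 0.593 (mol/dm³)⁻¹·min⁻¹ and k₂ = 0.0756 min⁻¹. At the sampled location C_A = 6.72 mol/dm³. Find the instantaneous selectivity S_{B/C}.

S_{B/C} = r_B/r_C = (k₁·C_A^2)/(k₂·C_A) = (k₁/k₂)·C_A.
= (0.593×6.720^2) / (0.0756×6.720) = 26.78/0.5080 = 52.7.

52.7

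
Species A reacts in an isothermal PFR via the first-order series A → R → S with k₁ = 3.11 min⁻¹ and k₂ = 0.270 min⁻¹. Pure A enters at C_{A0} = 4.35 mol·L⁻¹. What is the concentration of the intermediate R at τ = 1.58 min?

3.07 mol·L⁻¹

For first-order series with pure A initially, C_R(τ) = k₁C_{A0}/(k₂−k₁)·(e^(−k₁τ) − e^(−k₂τ)).
e^(−k₁τ) = e^(−3.11×1.58) = e^(−4.914) = 0.007345; e^(−k₂τ) = e^(−0.4266) = 0.6527.
C_R = 3.11×4.35/(0.270−3.11) × (0.007345−0.6527) = (-4.764)×(-0.6454) = 3.074 mol·L⁻¹.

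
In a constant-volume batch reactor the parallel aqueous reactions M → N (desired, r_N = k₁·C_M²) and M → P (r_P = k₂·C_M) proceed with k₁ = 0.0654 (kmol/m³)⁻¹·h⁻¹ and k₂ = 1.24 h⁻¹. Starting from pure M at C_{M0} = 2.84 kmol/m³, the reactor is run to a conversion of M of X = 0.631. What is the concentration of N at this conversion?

0.166 kmol/m³

C_M = C_{M0}(1−X) = 1.048 kmol/m³.
Along a PFR/batch, dC_P/dC_M = −r_P/(r_N+r_P) = −k₂/(k₂+k₁·C_M).
Integrating from C_{M0} to C_M: C_P = (1.24/0.0654)·ln[(1.24+0.0654·2.84)/(1.24+0.0654·1.05)] = 18.96·ln(1.426/1.309) = 1.626 kmol/m³.
Then C_N = (C_{M0}−C_M) − C_P = 1.792 − 1.626 = 0.1657 kmol/m³.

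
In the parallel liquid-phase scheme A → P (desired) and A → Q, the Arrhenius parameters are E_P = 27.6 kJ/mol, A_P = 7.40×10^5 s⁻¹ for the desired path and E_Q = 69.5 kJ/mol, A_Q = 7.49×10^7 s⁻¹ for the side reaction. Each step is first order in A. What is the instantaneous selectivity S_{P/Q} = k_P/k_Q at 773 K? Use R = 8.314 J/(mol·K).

6.70

Since both paths have the same order in A, the concentration cancels and S_{P/Q} = k_P/k_Q = (A_P/A_Q)·exp[(E_Q−E_P)/(RT)].
(E_Q−E_P)/(RT) = (69.5−27.6)×10³/(8.314×773) = 41900/6427 = 6.520.
k_P/k_Q = (7.40×10^5/7.49×10^7)·exp(6.520) = 0.009880 × 678.3 = 6.70.
Since E_P < E_Q, lowering the temperature improves selectivity toward P.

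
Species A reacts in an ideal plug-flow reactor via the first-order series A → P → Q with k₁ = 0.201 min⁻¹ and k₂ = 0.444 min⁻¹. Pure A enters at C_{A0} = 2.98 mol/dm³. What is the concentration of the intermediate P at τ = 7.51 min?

For first-order series with pure A initially, C_P(τ) = k₁C_{A0}/(k₂−k₁)·(e^(−k₁τ) − e^(−k₂τ)).
e^(−k₁τ) = e^(−0.201×7.51) = e^(−1.510) = 0.2210; e^(−k₂τ) = e^(−3.334) = 0.03563.
C_P = 0.201×2.98/(0.444−0.201) × (0.2210−0.03563) = 2.465×0.1854 = 0.4570 mol/dm³.

0.457 mol/dm³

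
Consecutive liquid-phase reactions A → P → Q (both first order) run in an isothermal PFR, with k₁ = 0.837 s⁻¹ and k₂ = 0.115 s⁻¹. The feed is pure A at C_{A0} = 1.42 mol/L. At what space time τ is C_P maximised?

2.75 s

For first-order series the maximum of C_P occurs at τ_opt = ln(k₂/k₁)/(k₂−k₁).
= ln(0.115/0.837)/(0.115−0.837) = ln(0.1374)/-0.7220 = -1.985/-0.7220 = 2.75 s.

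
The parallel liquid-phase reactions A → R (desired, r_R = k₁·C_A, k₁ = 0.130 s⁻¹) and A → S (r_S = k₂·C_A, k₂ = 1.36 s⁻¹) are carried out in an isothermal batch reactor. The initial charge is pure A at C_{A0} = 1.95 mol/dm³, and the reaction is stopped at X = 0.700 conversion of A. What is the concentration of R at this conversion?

0.119 mol/dm³

C_A = C_{A0}(1−X) = 0.5850 mol/dm³.
Both paths are first order in A, so the instantaneous fraction to R is constant: dC_R/d(−C_A) = k₁/(k₁+k₂) = 0.08725.
C_R = 0.08725·(C_{A0}−C_A) = 0.08725×1.365 = 0.119 mol/dm³.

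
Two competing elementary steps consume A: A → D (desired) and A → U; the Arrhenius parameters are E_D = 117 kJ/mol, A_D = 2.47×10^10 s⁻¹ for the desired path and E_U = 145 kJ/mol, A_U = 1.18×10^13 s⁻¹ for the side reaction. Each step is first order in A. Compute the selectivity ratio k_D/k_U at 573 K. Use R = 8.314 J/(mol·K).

0.747

With equal orders, S_{D/U} = k_D/k_U = (A_D/A_U)·exp[(E_U−E_D)/(RT)].
(E_U−E_D)/(RT) = (145−117)×10³/(8.314×573) = 28000/4764 = 5.878.
k_D/k_U = (2.47×10^10/1.18×10^13)·exp(5.878) = 0.002093 × 356.9 = 0.747.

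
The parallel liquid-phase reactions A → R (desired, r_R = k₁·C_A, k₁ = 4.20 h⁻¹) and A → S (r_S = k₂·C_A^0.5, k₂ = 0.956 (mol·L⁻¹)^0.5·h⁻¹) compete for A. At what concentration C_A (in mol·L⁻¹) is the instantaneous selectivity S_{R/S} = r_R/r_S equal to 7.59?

2.98 mol·L⁻¹

S_{R/S} = (k₁/k₂)·C_A^0.5 ⇒ C_A = (S·k₂/k₁)^(2).
= (7.59×0.956/4.20)^(2) = (1.728)^(2) = 2.98 mol·L⁻¹.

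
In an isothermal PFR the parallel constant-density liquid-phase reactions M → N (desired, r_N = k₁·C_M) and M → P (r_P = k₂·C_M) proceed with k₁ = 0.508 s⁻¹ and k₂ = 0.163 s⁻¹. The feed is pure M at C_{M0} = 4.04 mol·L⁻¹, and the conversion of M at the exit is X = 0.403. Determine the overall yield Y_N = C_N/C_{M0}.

C_M = C_{M0}(1−X) = 2.412 mol·L⁻¹.
Both paths are first order in M, so the instantaneous fraction to N is constant: dC_N/d(−C_M) = k₁/(k₁+k₂) = 0.7571.
C_N = 0.7571·(C_{M0}−C_M) = 0.7571×1.628 = 1.23 mol·L⁻¹.
Y_N = C_N/C_{M0} = 1.233/4.04 = 0.305.

0.305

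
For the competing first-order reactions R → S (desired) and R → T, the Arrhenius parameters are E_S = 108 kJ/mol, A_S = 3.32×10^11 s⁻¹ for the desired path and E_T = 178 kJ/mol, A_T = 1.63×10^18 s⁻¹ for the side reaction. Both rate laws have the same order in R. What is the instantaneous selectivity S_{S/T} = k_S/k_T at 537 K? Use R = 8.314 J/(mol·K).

1.31

Since both paths have the same order in R, the concentration cancels and S_{S/T} = k_S/k_T = (A_S/A_T)·exp[(E_T−E_S)/(RT)].
(E_T−E_S)/(RT) = (178−108)×10³/(8.314×537) = 70000/4465 = 15.68.
k_S/k_T = (3.32×10^11/1.63×10^18)·exp(15.68) = 2.037×10^-7 × 6.445×10^6 = 1.31.
Since E_S < E_T, lowering the temperature improves selectivity toward S.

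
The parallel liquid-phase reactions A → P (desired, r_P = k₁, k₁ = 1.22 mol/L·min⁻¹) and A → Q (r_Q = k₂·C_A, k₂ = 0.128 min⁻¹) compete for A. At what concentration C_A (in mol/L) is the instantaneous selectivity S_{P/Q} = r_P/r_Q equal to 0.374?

S_{P/Q} = (k₁/k₂)·C_A⁻¹ ⇒ C_A = (S·k₂/k₁)^(-1).
= (0.374×0.128/1.22)^(-1) = (0.03924)^(-1) = 25.5 mol/L.

25.5 mol/L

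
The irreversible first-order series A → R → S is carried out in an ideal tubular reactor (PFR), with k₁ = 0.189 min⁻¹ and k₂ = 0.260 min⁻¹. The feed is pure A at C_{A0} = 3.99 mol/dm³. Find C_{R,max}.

1.24 mol/dm³

At the optimum, C_{R,max}/C_{A0} = (k₁/k₂)^[k₂/(k₂−k₁)].
= (0.189/0.260)^(0.260/(0.260−0.189)) = (0.7269)^(3.662) = 0.3110.
C_{R,max} = 0.3110×3.99 = 1.24 mol/dm³.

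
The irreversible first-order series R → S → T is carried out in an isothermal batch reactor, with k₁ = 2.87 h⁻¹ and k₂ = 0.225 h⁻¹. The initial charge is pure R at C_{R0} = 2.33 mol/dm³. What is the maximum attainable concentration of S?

1.88 mol/dm³

For a first-order series the maximum intermediate yield is C_{S,max}/C_{R0} = (k₁/k₂)^[k₂/(k₂−k₁)].
= (2.87/0.225)^(0.225/(0.225−2.87)) = (12.76)^(-0.08507) = 0.8053.
C_{S,max} = 0.8053×2.33 = 1.88 mol/dm³.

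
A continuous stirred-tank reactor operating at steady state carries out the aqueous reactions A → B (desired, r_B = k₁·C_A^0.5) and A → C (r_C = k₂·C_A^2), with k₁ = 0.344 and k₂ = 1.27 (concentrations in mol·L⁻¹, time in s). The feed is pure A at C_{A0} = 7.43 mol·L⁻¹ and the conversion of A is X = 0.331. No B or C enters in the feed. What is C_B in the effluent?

0.0587 mol·L⁻¹

Exit C_A = C_{A0}(1−X) = 7.43×0.669 = 4.971 mol·L⁻¹.
Rates in a CSTR are evaluated at the outlet concentration: r_B = 0.344×4.971^0.5 = 0.7669, r_C = 1.27×4.971^2 = 31.38.
Fraction of consumed A going to B: r_B/(r_B+r_C) = 0.02386.
C_B = 0.02386·C_{A0}·X = 0.02386×7.43×0.331 = 0.0587 mol·L⁻¹.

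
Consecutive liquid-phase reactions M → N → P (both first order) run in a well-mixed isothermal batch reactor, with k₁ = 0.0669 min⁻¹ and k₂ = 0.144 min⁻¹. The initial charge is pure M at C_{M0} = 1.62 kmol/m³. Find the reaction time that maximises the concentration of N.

9.94 min

The intermediate peaks when r₁ = r₂, i.e. k₁e^(−k₁t) = k₂e^(−k₂t), giving t_opt = ln(k₂/k₁)/(k₂−k₁).
= ln(0.144/0.0669)/(0.144−0.0669) = ln(2.152)/0.07710 = 0.7666/0.07710 = 9.94 min.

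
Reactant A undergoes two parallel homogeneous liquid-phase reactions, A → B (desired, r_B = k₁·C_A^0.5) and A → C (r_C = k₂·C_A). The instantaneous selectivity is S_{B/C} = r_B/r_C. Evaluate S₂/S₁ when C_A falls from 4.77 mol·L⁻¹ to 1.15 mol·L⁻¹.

S_{B/C} = (k₁/k₂)·C_A^-0.5, so S₂/S₁ = (C_{A,2}/C_{A,1})^-0.5.
= (1.15/4.77)^(-0.5) = (0.2411)^(-0.5) = 2.04.
Selectivity toward B rises as C_A falls — low-concentration operation is favoured.

2.04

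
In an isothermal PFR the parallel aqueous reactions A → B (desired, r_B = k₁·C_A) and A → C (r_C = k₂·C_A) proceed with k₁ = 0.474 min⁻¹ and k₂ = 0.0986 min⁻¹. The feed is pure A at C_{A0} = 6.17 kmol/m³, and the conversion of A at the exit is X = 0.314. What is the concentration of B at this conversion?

1.60 kmol/m³

C_A = C_{A0}(1−X) = 4.233 kmol/m³.
Both paths are first order in A, so the instantaneous fraction to B is constant: dC_B/d(−C_A) = k₁/(k₁+k₂) = 0.8278.
C_B = 0.8278·(C_{A0}−C_A) = 0.8278×1.937 = 1.60 kmol/m³.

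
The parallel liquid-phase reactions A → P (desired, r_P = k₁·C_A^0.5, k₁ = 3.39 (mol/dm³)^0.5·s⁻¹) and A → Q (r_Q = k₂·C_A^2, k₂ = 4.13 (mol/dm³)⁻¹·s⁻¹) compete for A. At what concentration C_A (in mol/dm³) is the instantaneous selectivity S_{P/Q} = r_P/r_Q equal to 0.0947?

4.22 mol/dm³

S_{P/Q} = (k₁/k₂)·C_A^-1.5 ⇒ C_A = (S·k₂/k₁)^(1/(-1.5)).
= (0.0947×4.13/3.39)^(-0.6667) = (0.1154)^(-0.6667) = 4.22 mol/dm³.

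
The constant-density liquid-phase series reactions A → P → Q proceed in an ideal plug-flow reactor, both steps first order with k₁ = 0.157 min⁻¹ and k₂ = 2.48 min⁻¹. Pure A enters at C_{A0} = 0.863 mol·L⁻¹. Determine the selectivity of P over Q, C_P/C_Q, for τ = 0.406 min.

Solving the coupled first-order balances gives C_P(τ) = [k₁/(k₂−k₁)]·C_{A0}·(e^(−k₁τ) − e^(−k₂τ)).
e^(−k₁τ) = e^(−0.157×0.406) = e^(−0.06374) = 0.9382; e^(−k₂τ) = e^(−1.007) = 0.3654.
C_P = 0.157×0.863/(2.48−0.157) × (0.9382−0.3654) = 0.05833×0.5729 = 0.03341 mol·L⁻¹.
C_A = C_{A0}e^(−k₁τ) = 0.8097 mol·L⁻¹, so C_Q = C_{A0}−C_A−C_P = 0.01988 mol·L⁻¹; C_P/C_Q = 1.68.

1.68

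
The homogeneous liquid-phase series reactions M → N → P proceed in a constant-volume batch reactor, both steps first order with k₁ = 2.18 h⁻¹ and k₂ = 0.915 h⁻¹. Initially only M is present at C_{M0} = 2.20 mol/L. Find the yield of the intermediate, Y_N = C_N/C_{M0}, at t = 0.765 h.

Solving the coupled first-order balances gives C_N(t) = [k₁/(k₂−k₁)]·C_{M0}·(e^(−k₁t) − e^(−k₂t)).
e^(−k₁t) = e^(−2.18×0.765) = e^(−1.668) = 0.1887; e^(−k₂t) = e^(−0.7000) = 0.4966.
C_N = 2.18×2.20/(0.915−2.18) × (0.1887−0.4966) = (-3.791)×(-0.3079) = 1.167 mol/L.
Y_N = C_N/C_{M0} = 1.167/2.20 = 0.531.

0.531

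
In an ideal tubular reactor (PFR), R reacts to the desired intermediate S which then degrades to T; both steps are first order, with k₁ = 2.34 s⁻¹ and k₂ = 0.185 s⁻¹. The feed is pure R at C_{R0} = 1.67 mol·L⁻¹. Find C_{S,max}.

1.34 mol·L⁻¹

For a first-order series the maximum intermediate yield is C_{S,max}/C_{R0} = (k₁/k₂)^[k₂/(k₂−k₁)].
= (2.34/0.185)^(0.185/(0.185−2.34)) = (12.65)^(-0.08585) = 0.8043.
C_{S,max} = 0.8043×1.67 = 1.34 mol·L⁻¹.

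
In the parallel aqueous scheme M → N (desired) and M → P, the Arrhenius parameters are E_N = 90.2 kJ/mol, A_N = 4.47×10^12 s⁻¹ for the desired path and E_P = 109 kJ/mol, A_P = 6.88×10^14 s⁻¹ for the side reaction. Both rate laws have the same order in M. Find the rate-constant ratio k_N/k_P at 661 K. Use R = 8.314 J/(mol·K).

0.199

With equal orders, S_{N/P} = k_N/k_P = (A_N/A_P)·exp[(E_P−E_N)/(RT)].
(E_P−E_N)/(RT) = (109−90.2)×10³/(8.314×661) = 18800/5496 = 3.421.
k_N/k_P = (4.47×10^12/6.88×10^14)·exp(3.421) = 0.006497 × 30.60 = 0.199.
Since E_N < E_P, lowering the temperature improves selectivity toward N.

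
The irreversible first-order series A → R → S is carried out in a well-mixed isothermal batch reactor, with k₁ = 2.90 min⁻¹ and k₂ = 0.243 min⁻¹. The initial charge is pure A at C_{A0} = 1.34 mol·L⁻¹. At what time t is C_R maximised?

The intermediate peaks when r₁ = r₂, i.e. k₁e^(−k₁t) = k₂e^(−k₂t), giving t_opt = ln(k₂/k₁)/(k₂−k₁).
= ln(0.243/2.90)/(0.243−2.90) = ln(0.08379)/-2.657 = -2.479/-2.657 = 0.933 min.

0.933 min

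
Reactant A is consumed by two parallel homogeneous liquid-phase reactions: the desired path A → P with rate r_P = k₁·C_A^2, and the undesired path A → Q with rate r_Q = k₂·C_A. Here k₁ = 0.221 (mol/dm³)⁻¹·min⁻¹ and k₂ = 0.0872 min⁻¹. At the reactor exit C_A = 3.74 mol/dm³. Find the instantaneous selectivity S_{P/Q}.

S_{P/Q} = r_P/r_Q = (k₁·C_A^2)/(k₂·C_A) = (k₁/k₂)·C_A.
= (0.221×3.740^2) / (0.0872×3.740) = 3.091/0.3261 = 9.48.

9.48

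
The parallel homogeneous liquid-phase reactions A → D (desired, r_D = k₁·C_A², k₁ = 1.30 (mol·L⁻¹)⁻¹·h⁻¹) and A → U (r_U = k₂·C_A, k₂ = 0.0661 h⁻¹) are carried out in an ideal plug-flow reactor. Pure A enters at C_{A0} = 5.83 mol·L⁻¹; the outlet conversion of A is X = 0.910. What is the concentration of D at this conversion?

C_A = C_{A0}(1−X) = 0.5247 mol·L⁻¹.
Along a PFR/batch, dC_U/dC_A = −r_U/(r_D+r_U) = −k₂/(k₂+k₁·C_A).
Integrating from C_{A0} to C_A: C_U = (0.0661/1.30)·ln[(0.0661+1.30·5.83)/(0.0661+1.30·0.525)] = 0.05085·ln(7.645/0.7482) = 0.1182 mol·L⁻¹.
Then C_D = (C_{A0}−C_A) − C_U = 5.305 − 0.1182 = 5.187 mol·L⁻¹.

5.19 mol·L⁻¹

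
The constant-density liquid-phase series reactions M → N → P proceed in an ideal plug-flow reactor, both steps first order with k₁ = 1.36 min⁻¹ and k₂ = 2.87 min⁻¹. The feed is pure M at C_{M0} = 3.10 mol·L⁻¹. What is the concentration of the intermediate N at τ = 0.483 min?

Solving the coupled first-order balances gives C_N(τ) = [k₁/(k₂−k₁)]·C_{M0}·(e^(−k₁τ) − e^(−k₂τ)).
e^(−k₁τ) = e^(−1.36×0.483) = e^(−0.6569) = 0.5185; e^(−k₂τ) = e^(−1.386) = 0.2500.
C_N = 1.36×3.10/(2.87−1.36) × (0.5185−0.2500) = 2.792×0.2684 = 0.7495 mol·L⁻¹.

0.750 mol·L⁻¹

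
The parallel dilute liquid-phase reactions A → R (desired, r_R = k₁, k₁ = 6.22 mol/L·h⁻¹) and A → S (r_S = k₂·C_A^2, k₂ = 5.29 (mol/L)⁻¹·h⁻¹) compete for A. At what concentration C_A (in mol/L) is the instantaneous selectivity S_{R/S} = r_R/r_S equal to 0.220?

S_{R/S} = (k₁/k₂)·C_A^-2 ⇒ C_A = (S·k₂/k₁)^(-0.5).
= (0.220×5.29/6.22)^(-0.5) = (0.1871)^(-0.5) = 2.31 mol/L.

2.31 mol/L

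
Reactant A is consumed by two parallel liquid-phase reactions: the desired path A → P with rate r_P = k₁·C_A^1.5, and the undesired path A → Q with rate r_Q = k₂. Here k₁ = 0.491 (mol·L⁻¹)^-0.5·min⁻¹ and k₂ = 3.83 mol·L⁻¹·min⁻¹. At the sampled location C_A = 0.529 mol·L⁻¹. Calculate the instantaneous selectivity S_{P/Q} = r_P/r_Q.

0.0493

S_{P/Q} = r_P/r_Q = (k₁·C_A^1.5)/(k₂) = (k₁/k₂)·C_A^1.5.
= (0.491×0.5290^1.5) / (3.83) = 0.1889/3.830 = 0.0493.
Since the desired path is higher order in A, keeping C_A high (PFR or concentrated feed) favours P.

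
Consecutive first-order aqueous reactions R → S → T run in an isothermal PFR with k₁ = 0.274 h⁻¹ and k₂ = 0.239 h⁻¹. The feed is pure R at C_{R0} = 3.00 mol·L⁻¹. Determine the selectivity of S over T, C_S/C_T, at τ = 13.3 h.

0.142

For first-order series with pure R initially, C_S(τ) = k₁C_{R0}/(k₂−k₁)·(e^(−k₁τ) − e^(−k₂τ)).
e^(−k₁τ) = e^(−0.274×13.3) = e^(−3.644) = 0.02614; e^(−k₂τ) = e^(−3.179) = 0.04164.
C_S = 0.274×3.00/(0.239−0.274) × (0.02614−0.04164) = (-23.49)×(-0.01550) = 0.3640 mol·L⁻¹.
C_R = C_{R0}e^(−k₁τ) = 0.07843 mol·L⁻¹, so C_T = C_{R0}−C_R−C_S = 2.558 mol·L⁻¹; C_S/C_T = 0.142.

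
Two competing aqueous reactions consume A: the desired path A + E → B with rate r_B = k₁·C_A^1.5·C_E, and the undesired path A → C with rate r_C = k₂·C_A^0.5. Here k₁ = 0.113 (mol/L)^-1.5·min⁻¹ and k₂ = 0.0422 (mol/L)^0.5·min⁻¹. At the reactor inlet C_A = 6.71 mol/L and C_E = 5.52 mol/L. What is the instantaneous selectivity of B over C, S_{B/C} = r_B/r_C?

99.2

S_{B/C} = r_B/r_C = (k₁·C_A^1.5·C_E)/(k₂·C_A^0.5) = (k₁/k₂)·C_A·C_E.
= (0.113×6.710^1.5×5.520) / (0.0422×6.710^0.5) = 10.84/0.1093 = 99.2.
Since the desired path is higher order in A, keeping C_A high (PFR or concentrated feed) favours B.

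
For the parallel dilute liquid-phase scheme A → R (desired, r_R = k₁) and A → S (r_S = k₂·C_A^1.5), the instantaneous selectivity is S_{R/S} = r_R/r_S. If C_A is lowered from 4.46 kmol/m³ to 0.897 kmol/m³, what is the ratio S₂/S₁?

11.1

S_{R/S} = (k₁/k₂)·C_A^-1.5, so S₂/S₁ = (C_{A,2}/C_{A,1})^-1.5.
= (0.897/4.46)^(-1.5) = (0.2011)^(-1.5) = 11.1.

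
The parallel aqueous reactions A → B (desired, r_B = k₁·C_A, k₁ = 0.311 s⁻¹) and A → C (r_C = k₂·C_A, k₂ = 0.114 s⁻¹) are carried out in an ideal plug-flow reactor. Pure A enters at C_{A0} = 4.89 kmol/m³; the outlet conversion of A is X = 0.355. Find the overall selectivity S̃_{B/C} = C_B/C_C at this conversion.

2.73

C_A = C_{A0}(1−X) = 3.154 kmol/m³.
Both paths are first order in A, so the instantaneous fraction to B is constant: dC_B/d(−C_A) = k₁/(k₁+k₂) = 0.7318.
C_B = 0.7318·(C_{A0}−C_A) = 0.7318×1.736 = 1.27 kmol/m³.
C_C = (C_{A0}−C_A)−C_B = 0.4656 kmol/m³; S̃_{B/C} = 1.270/0.4656 = 2.73.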